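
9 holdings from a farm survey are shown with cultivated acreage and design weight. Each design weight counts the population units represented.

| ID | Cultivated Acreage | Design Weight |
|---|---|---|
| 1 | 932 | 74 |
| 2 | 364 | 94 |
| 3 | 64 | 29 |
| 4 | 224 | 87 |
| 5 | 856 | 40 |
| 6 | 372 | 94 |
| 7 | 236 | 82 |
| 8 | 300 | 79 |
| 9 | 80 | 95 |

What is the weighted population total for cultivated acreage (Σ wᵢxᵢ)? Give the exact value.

Weighted total = 932×74 + 364×94 + 64×29 + 224×87 + 856×40 + 372×94 + 236×82 + 300×79 + 80×95
  = 68968 + 34216 + 1856 + 19488 + 34240 + 34968 + 19352 + 23700 + 7600 = 244388

244388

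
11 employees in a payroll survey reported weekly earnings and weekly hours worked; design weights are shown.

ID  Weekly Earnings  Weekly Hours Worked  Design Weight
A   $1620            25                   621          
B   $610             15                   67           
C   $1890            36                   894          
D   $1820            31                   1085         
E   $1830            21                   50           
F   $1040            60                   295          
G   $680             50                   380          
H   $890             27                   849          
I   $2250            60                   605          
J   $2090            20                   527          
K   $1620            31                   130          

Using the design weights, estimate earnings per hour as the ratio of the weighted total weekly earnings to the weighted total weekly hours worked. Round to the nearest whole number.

45

Σ wᵢ·y = 1620×621 + 610×67 + 1890×894 + 1820×1085 + 1830×50 + 1040×295 + 680×380 + 890×849 + 2250×605 + 2090×527 + 1620×130
  = 1006020 + 40870 + 1689660 + 1974700 + 91500 + 306800 + 258400 + 755610 + 1361250 + 1101430 + 210600 = 8796840
Σ wᵢ·x = 25×621 + 15×67 + 36×894 + 31×1085 + 21×50 + 60×295 + 50×380 + 27×849 + 60×605 + 20×527 + 31×130
  = 15525 + 1005 + 32184 + 33635 + 1050 + 17700 + 19000 + 22923 + 36300 + 10540 + 4030 = 193892
Ratio = 8796840 / 193892 = 45.369793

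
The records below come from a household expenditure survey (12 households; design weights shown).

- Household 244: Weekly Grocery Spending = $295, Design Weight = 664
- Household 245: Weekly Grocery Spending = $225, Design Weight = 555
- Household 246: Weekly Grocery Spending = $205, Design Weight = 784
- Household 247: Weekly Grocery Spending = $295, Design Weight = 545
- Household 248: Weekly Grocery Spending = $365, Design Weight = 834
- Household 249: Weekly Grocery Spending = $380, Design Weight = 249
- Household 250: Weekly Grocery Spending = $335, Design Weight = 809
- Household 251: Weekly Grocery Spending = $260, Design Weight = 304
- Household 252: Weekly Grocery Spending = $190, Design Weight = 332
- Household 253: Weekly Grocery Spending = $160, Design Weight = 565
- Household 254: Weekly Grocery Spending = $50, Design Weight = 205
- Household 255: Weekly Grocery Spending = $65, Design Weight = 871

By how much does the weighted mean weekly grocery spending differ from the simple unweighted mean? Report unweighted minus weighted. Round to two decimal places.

-4.52

Unweighted sum = 295 + 225 + 205 + 295 + 365 + 380 + 335 + 260 + 190 + 160 + 50 + 65 = 2825
Unweighted mean = 2825 / 12 = 235.41667
Weighted sum = 295×664 + 225×555 + 205×784 + 295×545 + 365×834 + 380×249 + 335×809 + 260×304 + 190×332 + 160×565 + 50×205 + 65×871
  = 195880 + 124875 + 160720 + 160775 + 304410 + 94620 + 271015 + 79040 + 63080 + 90400 + 10250 + 56615 = 1611680
Sum of weights = 664 + 555 + 784 + 545 + 834 + 249 + 809 + 304 + 332 + 565 + 205 + 871 = 6717
Weighted mean = 1611680 / 6717 = 239.94045
Difference (unweighted minus weighted) = -4.5237829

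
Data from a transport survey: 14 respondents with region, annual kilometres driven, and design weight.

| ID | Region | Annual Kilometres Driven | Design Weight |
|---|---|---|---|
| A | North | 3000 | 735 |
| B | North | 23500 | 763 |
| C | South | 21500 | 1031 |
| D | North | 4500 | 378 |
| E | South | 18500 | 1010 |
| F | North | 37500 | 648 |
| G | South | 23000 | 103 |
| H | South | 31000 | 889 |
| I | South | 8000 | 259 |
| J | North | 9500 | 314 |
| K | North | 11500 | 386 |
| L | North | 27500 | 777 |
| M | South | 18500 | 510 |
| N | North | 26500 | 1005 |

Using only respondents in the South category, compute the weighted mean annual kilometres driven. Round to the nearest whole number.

South rows: C, E, G, H, I, M
Weighted sum = 82286500
Sum of weights = 1031 + 1010 + 103 + 889 + 259 + 510 = 3802
Weighted mean = 82286500 / 3802 = 21642.951

21643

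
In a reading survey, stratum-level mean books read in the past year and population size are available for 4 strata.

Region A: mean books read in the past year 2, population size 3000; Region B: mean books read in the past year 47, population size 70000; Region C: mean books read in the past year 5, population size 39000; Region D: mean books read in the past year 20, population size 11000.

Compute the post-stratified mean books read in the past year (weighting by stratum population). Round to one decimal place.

30.2

Σ Nₕ·x̄ₕ = 2×3000 + 47×70000 + 5×39000 + 20×11000
  = 3711000
Σ Nₕ = 123000
Overall mean = 3711000 / 123000 = 30.170732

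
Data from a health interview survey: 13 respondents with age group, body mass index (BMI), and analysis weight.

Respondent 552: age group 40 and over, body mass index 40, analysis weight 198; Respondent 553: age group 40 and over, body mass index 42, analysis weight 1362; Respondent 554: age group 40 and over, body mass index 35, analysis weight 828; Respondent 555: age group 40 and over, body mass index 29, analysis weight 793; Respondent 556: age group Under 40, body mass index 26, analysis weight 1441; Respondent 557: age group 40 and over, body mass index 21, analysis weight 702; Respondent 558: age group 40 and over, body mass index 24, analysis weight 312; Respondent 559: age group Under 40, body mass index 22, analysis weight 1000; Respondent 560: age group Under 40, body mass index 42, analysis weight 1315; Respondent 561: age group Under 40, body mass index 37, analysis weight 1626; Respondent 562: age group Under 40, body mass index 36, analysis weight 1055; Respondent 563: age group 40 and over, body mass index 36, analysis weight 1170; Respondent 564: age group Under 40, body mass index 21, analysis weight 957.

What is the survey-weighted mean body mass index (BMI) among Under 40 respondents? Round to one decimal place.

31.5

Under 40 rows: 556, 559, 560, 561, 562, 564
Weighted sum = 26×1441 + 22×1000 + 42×1315 + 37×1626 + 36×1055 + 21×957
  = 232935
Sum of weights = 1441 + 1000 + 1315 + 1626 + 1055 + 957 = 7394
Weighted mean = 232935 / 7394 = 31.503246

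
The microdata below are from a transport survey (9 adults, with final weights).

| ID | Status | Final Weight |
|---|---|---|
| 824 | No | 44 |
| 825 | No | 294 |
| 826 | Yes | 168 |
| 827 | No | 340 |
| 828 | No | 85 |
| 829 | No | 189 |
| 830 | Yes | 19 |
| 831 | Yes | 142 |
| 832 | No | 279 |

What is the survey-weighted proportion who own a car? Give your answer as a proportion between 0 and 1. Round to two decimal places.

Sum of weights for 'Yes' = 168 + 19 + 142 = 329
Total weight = 44 + 294 + 168 + 340 + 85 + 189 + 19 + 142 + 279 = 1560
Weighted proportion = 329 / 1560 = 0.21089744

0.21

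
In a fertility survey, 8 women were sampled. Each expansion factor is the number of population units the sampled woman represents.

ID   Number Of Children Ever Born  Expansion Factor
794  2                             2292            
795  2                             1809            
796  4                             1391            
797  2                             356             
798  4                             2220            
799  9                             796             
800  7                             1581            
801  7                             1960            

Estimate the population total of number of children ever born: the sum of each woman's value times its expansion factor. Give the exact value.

55309

Weighted total = 2×2292 + 2×1809 + 4×1391 + 2×356 + 4×2220 + 9×796 + 7×1581 + 7×1960
  = 55309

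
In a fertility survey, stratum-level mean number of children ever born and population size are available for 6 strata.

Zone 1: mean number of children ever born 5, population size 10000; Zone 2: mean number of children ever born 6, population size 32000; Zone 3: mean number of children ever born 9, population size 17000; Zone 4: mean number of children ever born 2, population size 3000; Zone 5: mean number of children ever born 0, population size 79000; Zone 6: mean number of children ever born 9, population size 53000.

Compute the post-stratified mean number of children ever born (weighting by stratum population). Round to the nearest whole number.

Σ Nₕ·x̄ₕ = 5×10000 + 6×32000 + 9×17000 + 2×3000 + 0×79000 + 9×53000
  = 878000
Σ Nₕ = 194000
Overall mean = 878000 / 194000 = 4.5257732

5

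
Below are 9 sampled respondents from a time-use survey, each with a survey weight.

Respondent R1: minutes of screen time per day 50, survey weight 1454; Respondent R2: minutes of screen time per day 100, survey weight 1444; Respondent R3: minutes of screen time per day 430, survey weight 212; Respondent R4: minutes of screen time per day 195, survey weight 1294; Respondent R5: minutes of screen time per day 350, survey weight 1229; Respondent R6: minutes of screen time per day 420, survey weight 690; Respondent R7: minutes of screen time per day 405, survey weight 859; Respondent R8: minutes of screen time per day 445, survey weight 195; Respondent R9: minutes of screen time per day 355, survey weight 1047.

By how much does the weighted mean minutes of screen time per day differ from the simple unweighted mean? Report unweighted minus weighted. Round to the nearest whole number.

58

Unweighted sum = 50 + 100 + 430 + 195 + 350 + 420 + 405 + 445 + 355 = 2750
Unweighted mean = 2750 / 9 = 305.55556
Weighted sum = 50×1454 + 100×1444 + 430×212 + 195×1294 + 350×1229 + 420×690 + 405×859 + 445×195 + 355×1047
  = 2086895
Sum of weights = 8424
Weighted mean = 2086895 / 8424 = 247.73208
Difference (unweighted minus weighted) = 57.823481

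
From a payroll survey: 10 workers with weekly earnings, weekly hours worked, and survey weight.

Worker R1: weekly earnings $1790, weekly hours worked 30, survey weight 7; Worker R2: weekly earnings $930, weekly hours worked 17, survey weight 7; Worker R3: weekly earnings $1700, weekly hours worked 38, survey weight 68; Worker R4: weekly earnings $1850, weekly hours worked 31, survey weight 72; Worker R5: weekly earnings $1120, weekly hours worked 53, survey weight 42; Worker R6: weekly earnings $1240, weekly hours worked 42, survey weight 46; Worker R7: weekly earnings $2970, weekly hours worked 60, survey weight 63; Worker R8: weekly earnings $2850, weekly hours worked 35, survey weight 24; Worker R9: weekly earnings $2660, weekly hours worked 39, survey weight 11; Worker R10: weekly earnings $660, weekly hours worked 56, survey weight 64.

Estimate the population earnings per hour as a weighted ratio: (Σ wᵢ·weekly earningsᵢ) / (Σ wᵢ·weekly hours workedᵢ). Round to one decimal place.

39.0

Σ wᵢ·y = 1790×7 + 930×7 + 1700×68 + 1850×72 + 1120×42 + 1240×46 + 2970×63 + 2850×24 + 2660×11 + 660×64
  = 12530 + 6510 + 115600 + 133200 + 47040 + 57040 + 187110 + 68400 + 29260 + 42240 = 698930
Σ wᵢ·x = 30×7 + 17×7 + 38×68 + 31×72 + 53×42 + 42×46 + 60×63 + 35×24 + 39×11 + 56×64
  = 17936
Ratio = 698930 / 17936 = 38.967997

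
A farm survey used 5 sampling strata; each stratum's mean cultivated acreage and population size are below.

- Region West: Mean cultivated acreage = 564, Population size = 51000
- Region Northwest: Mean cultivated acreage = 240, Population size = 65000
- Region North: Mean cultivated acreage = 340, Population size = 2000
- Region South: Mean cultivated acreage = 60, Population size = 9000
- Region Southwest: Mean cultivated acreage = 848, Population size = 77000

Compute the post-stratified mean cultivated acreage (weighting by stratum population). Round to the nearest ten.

Σ Nₕ·x̄ₕ = 564×51000 + 240×65000 + 340×2000 + 60×9000 + 848×77000
  = 28764000 + 15600000 + 680000 + 540000 + 65296000 = 110880000
Σ Nₕ = 51000 + 65000 + 2000 + 9000 + 77000 = 204000
Overall mean = 110880000 / 204000 = 543.52941

540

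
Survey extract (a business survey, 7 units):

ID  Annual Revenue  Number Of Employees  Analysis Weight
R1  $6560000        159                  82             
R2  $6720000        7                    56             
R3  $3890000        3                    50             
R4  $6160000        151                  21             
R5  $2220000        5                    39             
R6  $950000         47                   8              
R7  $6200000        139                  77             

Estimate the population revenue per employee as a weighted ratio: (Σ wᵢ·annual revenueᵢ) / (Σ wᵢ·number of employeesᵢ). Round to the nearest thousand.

65000

Σ wᵢ·y = 6560000×82 + 6720000×56 + 3890000×50 + 6160000×21 + 2220000×39 + 950000×8 + 6200000×77
  = 537920000 + 376320000 + 194500000 + 129360000 + 86580000 + 7600000 + 477400000 = 1809680000
Σ wᵢ·x = 159×82 + 7×56 + 3×50 + 151×21 + 5×39 + 47×8 + 139×77
  = 13038 + 392 + 150 + 3171 + 195 + 376 + 10703 = 28025
Ratio = 1809680000 / 28025 = 64573.773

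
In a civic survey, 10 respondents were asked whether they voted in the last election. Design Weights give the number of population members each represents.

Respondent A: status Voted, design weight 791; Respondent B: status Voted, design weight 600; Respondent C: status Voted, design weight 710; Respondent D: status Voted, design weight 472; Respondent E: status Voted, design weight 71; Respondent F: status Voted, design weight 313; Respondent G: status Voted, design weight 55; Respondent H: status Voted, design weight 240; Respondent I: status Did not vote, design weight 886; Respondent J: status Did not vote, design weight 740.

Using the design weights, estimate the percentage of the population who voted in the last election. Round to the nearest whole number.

67

Sum of weights for 'Voted' = 791 + 600 + 710 + 472 + 71 + 313 + 55 + 240 = 3252
Total weight = 791 + 600 + 710 + 472 + 71 + 313 + 55 + 240 + 886 + 740 = 4878
Weighted proportion = 3252 / 4878 = 0.66666667 → 66.666667%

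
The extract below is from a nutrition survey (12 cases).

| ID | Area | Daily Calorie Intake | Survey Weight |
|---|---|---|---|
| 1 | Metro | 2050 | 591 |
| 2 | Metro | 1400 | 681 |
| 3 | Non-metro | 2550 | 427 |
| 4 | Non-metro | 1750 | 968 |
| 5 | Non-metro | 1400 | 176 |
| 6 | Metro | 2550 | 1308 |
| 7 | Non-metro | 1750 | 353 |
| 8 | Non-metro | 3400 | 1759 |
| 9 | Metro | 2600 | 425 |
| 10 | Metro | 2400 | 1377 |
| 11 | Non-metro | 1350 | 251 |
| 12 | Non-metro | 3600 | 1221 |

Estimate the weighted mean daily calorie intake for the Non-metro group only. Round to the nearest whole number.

2786

Non-metro rows: 3, 4, 5, 7, 8, 11, 12
Weighted sum = 2550×427 + 1750×968 + 1400×176 + 1750×353 + 3400×1759 + 1350×251 + 3600×1221
  = 1088850 + 1694000 + 246400 + 617750 + 5980600 + 338850 + 4395600 = 14362050
Sum of weights = 427 + 968 + 176 + 353 + 1759 + 251 + 1221 = 5155
Weighted mean = 14362050 / 5155 = 2786.0427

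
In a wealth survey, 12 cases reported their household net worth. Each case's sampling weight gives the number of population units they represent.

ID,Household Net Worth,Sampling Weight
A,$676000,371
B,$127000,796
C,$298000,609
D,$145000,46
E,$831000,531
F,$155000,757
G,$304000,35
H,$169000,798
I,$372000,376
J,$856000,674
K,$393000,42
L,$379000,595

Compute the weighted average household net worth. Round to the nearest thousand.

391000

Weighted sum = 676000×371 + 127000×796 + 298000×609 + 145000×46 + 831000×531 + 155000×757 + 304000×35 + 169000×798 + 372000×376 + 856000×674 + 393000×42 + 379000×595
  = 250796000 + 101092000 + 181482000 + 6670000 + 441261000 + 117335000 + 10640000 + 134862000 + 139872000 + 576944000 + 16506000 + 225505000 = 2202965000
Sum of weights = 371 + 796 + 609 + 46 + 531 + 757 + 35 + 798 + 376 + 674 + 42 + 595 = 5630
Weighted mean = 2202965000 / 5630 = 391290.41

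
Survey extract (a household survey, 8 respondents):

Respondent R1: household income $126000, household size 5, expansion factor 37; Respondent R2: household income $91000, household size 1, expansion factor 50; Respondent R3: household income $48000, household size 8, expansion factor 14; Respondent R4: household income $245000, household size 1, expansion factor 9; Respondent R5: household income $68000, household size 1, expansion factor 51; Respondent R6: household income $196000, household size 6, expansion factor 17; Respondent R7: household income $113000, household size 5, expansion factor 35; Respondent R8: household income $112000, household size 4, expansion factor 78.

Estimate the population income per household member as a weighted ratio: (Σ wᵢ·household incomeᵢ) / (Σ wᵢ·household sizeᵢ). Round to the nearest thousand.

32000

Σ wᵢ·y = 31580000
Σ wᵢ·x = 5×37 + 1×50 + 8×14 + 1×9 + 1×51 + 6×17 + 5×35 + 4×78
  = 185 + 50 + 112 + 9 + 51 + 102 + 175 + 312 = 996
Ratio = 31580000 / 996 = 31706.827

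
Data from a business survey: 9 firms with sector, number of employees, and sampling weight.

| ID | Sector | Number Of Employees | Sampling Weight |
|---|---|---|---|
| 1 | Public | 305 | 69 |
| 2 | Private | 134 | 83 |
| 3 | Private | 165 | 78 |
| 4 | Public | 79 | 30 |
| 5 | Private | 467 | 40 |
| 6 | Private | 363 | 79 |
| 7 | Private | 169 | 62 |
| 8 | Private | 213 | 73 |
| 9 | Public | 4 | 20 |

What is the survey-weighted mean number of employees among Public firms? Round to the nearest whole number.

197

Public rows: 1, 4, 9
Weighted sum = 305×69 + 79×30 + 4×20
  = 23495
Sum of weights = 119
Weighted mean = 23495 / 119 = 197.43697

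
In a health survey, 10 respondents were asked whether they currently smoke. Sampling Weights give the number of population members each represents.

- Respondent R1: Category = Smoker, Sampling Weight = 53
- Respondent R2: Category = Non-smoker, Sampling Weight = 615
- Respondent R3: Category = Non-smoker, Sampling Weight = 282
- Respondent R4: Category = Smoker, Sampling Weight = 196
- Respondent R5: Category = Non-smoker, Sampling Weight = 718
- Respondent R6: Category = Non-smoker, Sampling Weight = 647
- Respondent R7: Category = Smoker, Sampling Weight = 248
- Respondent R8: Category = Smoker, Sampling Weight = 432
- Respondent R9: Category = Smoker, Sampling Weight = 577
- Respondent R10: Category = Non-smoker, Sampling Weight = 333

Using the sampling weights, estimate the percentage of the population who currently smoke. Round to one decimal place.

Sum of weights for 'Smoker' = 53 + 196 + 248 + 432 + 577 = 1506
Total weight = 4101
Weighted proportion = 1506 / 4101 = 0.36722751 → 36.722751%

36.7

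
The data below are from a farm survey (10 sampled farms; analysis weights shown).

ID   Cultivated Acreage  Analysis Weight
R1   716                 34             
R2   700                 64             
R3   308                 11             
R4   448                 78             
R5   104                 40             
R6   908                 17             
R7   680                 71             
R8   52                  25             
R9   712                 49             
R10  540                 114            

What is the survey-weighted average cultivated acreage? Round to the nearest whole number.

Weighted sum = 716×34 + 700×64 + 308×11 + 448×78 + 104×40 + 908×17 + 680×71 + 52×25 + 712×49 + 540×114
  = 24344 + 44800 + 3388 + 34944 + 4160 + 15436 + 48280 + 1300 + 34888 + 61560 = 273100
Sum of weights = 34 + 64 + 11 + 78 + 40 + 17 + 71 + 25 + 49 + 114 = 503
Weighted mean = 273100 / 503 = 542.94235

543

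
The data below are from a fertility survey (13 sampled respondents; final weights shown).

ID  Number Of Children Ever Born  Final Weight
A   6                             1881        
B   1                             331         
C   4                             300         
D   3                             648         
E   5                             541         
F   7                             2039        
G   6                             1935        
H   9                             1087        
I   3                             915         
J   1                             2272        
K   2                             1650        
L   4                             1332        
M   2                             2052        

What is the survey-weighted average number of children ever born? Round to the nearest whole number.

Weighted sum = 70881
Sum of weights = 16983
Weighted mean = 70881 / 16983 = 4.1736442

4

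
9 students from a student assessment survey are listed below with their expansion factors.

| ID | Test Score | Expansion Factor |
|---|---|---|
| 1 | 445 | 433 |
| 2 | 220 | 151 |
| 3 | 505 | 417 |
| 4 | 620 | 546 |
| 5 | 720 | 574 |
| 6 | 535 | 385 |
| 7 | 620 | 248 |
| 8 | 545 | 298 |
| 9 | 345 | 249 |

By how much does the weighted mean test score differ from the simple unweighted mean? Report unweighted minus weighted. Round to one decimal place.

-38.1

Unweighted sum = 445 + 220 + 505 + 620 + 720 + 535 + 620 + 545 + 345 = 4555
Unweighted mean = 4555 / 9 = 506.11111
Weighted sum = 1796340
Sum of weights = 433 + 151 + 417 + 546 + 574 + 385 + 248 + 298 + 249 = 3301
Weighted mean = 1796340 / 3301 = 544.18055
Difference (unweighted minus weighted) = -38.06944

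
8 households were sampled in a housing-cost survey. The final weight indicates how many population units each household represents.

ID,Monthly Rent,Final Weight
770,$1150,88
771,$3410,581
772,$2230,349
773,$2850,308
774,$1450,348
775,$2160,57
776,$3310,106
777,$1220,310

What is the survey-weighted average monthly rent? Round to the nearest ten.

2370

Weighted sum = 1150×88 + 3410×581 + 2230×349 + 2850×308 + 1450×348 + 2160×57 + 3310×106 + 1220×310
  = 101200 + 1981210 + 778270 + 877800 + 504600 + 123120 + 350860 + 378200 = 5095260
Sum of weights = 88 + 581 + 349 + 308 + 348 + 57 + 106 + 310 = 2147
Weighted mean = 5095260 / 2147 = 2373.1998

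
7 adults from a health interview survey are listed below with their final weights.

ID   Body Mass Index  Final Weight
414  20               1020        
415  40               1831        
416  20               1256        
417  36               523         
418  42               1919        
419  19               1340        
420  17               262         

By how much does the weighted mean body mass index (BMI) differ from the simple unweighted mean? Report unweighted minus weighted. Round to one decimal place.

Unweighted sum = 20 + 40 + 20 + 36 + 42 + 19 + 17 = 194
Unweighted mean = 194 / 7 = 27.714286
Weighted sum = 20×1020 + 40×1831 + 20×1256 + 36×523 + 42×1919 + 19×1340 + 17×262
  = 248100
Sum of weights = 1020 + 1831 + 1256 + 523 + 1919 + 1340 + 262 = 8151
Weighted mean = 248100 / 8151 = 30.437983
Difference (unweighted minus weighted) = -2.7236974

-2.7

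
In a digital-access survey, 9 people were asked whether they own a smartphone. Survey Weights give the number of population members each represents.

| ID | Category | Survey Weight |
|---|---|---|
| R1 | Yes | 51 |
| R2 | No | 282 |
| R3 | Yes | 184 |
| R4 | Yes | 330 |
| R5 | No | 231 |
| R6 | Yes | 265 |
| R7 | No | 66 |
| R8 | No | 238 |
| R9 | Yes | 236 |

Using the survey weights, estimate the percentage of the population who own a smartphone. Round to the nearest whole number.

Sum of weights for 'Yes' = 51 + 184 + 330 + 265 + 236 = 1066
Total weight = 51 + 282 + 184 + 330 + 231 + 265 + 66 + 238 + 236 = 1883
Weighted proportion = 1066 / 1883 = 0.5661179 → 56.61179%

57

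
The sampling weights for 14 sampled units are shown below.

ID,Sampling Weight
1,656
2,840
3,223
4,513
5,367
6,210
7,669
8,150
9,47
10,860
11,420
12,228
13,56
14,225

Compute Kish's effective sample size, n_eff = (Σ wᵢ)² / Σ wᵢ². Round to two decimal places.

9.56

Σ wᵢ = 5464
Σ wᵢ² = 3121638
n_eff = 5464² / 3121638 = 29855296 / 3121638 = 9.563984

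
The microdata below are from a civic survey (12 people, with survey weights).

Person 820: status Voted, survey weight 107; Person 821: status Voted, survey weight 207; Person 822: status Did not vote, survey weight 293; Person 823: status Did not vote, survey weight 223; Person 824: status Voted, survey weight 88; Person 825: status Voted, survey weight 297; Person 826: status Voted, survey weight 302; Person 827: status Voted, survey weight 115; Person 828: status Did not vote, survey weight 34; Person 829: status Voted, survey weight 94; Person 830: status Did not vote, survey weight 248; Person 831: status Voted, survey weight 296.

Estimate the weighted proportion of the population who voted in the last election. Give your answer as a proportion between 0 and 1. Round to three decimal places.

Sum of weights for 'Voted' = 107 + 207 + 88 + 297 + 302 + 115 + 94 + 296 = 1506
Total weight = 2304
Weighted proportion = 1506 / 2304 = 0.65364583

0.654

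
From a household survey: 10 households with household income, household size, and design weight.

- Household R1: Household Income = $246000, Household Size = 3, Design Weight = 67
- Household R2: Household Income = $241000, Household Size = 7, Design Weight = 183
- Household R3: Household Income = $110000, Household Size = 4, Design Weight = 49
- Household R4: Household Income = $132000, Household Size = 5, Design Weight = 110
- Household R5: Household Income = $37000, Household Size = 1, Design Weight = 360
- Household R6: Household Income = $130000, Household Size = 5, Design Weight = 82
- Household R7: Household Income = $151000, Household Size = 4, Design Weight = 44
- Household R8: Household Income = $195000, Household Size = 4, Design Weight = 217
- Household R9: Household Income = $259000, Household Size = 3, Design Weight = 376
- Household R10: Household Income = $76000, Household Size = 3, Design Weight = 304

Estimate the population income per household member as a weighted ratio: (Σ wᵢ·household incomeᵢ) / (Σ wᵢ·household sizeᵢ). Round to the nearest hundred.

Σ wᵢ·y = 246000×67 + 241000×183 + 110000×49 + 132000×110 + 37000×360 + 130000×82 + 151000×44 + 195000×217 + 259000×376 + 76000×304
  = 16482000 + 44103000 + 5390000 + 14520000 + 13320000 + 10660000 + 6644000 + 42315000 + 97384000 + 23104000 = 273922000
Σ wᵢ·x = 3×67 + 7×183 + 4×49 + 5×110 + 1×360 + 5×82 + 4×44 + 4×217 + 3×376 + 3×304
  = 6082
Ratio = 273922000 / 6082 = 45038.145

45000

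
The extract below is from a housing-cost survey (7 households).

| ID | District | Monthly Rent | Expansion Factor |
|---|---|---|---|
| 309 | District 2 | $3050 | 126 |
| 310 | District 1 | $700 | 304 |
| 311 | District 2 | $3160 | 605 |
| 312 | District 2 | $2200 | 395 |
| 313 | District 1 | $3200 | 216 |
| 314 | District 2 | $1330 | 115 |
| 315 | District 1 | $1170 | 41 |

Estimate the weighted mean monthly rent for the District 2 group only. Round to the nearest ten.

District 2 rows: 309, 311, 312, 314
Weighted sum = 3050×126 + 3160×605 + 2200×395 + 1330×115
  = 384300 + 1911800 + 869000 + 152950 = 3318050
Sum of weights = 126 + 605 + 395 + 115 = 1241
Weighted mean = 3318050 / 1241 = 2673.6906

2670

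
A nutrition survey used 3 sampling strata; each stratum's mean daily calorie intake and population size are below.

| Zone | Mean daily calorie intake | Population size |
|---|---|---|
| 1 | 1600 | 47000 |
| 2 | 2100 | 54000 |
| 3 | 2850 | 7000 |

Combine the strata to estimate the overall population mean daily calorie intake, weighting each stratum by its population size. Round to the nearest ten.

1930

Σ Nₕ·x̄ₕ = 1600×47000 + 2100×54000 + 2850×7000
  = 208550000
Σ Nₕ = 47000 + 54000 + 7000 = 108000
Overall mean = 208550000 / 108000 = 1931.0185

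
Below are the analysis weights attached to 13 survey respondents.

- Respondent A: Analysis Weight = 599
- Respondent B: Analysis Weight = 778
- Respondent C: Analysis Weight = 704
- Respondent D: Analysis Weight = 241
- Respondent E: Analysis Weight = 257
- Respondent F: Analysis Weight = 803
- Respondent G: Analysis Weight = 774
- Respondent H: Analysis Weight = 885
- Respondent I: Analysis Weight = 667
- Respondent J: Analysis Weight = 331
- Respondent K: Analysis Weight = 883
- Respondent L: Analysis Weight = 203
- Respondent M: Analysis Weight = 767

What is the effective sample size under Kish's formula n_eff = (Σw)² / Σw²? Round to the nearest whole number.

11

Σ wᵢ = 7892
Σ wᵢ² = 5574578
n_eff = 7892² / 5574578 = 62283664 / 5574578 = 11.172803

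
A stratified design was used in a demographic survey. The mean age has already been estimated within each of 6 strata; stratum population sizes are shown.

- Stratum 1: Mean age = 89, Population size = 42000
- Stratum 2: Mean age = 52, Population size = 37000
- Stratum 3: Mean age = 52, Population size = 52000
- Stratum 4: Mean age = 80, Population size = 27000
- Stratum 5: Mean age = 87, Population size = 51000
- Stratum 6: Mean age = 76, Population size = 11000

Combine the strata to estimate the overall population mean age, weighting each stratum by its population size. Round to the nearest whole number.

Σ Nₕ·x̄ₕ = 89×42000 + 52×37000 + 52×52000 + 80×27000 + 87×51000 + 76×11000
  = 3738000 + 1924000 + 2704000 + 2160000 + 4437000 + 836000 = 15799000
Σ Nₕ = 42000 + 37000 + 52000 + 27000 + 51000 + 11000 = 220000
Overall mean = 15799000 / 220000 = 71.813636

72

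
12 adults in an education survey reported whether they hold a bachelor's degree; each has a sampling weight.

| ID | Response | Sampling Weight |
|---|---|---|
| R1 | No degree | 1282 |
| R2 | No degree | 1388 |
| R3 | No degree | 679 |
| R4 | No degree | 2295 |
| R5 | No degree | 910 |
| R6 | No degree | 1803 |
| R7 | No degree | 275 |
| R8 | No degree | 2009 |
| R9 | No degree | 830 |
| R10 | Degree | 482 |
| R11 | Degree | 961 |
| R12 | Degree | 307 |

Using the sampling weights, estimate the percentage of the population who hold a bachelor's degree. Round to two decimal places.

13.24

Sum of weights for 'Degree' = 482 + 961 + 307 = 1750
Total weight = 1282 + 1388 + 679 + 2295 + 910 + 1803 + 275 + 2009 + 830 + 482 + 961 + 307 = 13221
Weighted proportion = 1750 / 13221 = 0.13236518 → 13.236518%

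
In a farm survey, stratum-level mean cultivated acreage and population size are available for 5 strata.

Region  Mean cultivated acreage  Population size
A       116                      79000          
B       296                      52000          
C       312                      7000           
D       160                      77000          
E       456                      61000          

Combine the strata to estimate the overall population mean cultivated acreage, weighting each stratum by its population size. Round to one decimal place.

Σ Nₕ·x̄ₕ = 116×79000 + 296×52000 + 312×7000 + 160×77000 + 456×61000
  = 9164000 + 15392000 + 2184000 + 12320000 + 27816000 = 66876000
Σ Nₕ = 79000 + 52000 + 7000 + 77000 + 61000 = 276000
Overall mean = 66876000 / 276000 = 242.30435

242.3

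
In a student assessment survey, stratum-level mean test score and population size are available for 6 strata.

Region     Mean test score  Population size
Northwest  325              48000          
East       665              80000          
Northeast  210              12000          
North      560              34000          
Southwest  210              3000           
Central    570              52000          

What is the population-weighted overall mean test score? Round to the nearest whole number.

Σ Nₕ·x̄ₕ = 325×48000 + 665×80000 + 210×12000 + 560×34000 + 210×3000 + 570×52000
  = 15600000 + 53200000 + 2520000 + 19040000 + 630000 + 29640000 = 120630000
Σ Nₕ = 48000 + 80000 + 12000 + 34000 + 3000 + 52000 = 229000
Overall mean = 120630000 / 229000 = 526.76856

527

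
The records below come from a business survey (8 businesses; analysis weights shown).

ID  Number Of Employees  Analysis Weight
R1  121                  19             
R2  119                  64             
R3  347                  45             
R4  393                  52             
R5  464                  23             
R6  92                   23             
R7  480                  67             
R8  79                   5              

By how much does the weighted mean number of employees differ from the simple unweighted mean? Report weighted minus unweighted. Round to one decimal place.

Unweighted sum = 121 + 119 + 347 + 393 + 464 + 92 + 480 + 79 = 2095
Unweighted mean = 2095 / 8 = 261.875
Weighted sum = 121×19 + 119×64 + 347×45 + 393×52 + 464×23 + 92×23 + 480×67 + 79×5
  = 2299 + 7616 + 15615 + 20436 + 10672 + 2116 + 32160 + 395 = 91309
Sum of weights = 19 + 64 + 45 + 52 + 23 + 23 + 67 + 5 = 298
Weighted mean = 91309 / 298 = 306.40604
Difference (weighted minus unweighted) = 44.53104

44.5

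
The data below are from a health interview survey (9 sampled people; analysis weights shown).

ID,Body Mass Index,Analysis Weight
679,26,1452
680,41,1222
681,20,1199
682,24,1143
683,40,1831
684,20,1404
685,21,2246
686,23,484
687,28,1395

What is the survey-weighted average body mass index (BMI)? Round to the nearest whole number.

27

Weighted sum = 26×1452 + 41×1222 + 20×1199 + 24×1143 + 40×1831 + 20×1404 + 21×2246 + 23×484 + 28×1395
  = 37752 + 50102 + 23980 + 27432 + 73240 + 28080 + 47166 + 11132 + 39060 = 337944
Sum of weights = 1452 + 1222 + 1199 + 1143 + 1831 + 1404 + 2246 + 484 + 1395 = 12376
Weighted mean = 337944 / 12376 = 27.306399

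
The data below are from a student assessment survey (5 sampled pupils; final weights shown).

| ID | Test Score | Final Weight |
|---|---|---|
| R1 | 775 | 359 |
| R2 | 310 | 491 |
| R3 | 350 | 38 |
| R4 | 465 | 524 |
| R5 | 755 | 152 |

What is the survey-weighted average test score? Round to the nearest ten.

Weighted sum = 775×359 + 310×491 + 350×38 + 465×524 + 755×152
  = 802155
Sum of weights = 1564
Weighted mean = 802155 / 1564 = 512.88683

510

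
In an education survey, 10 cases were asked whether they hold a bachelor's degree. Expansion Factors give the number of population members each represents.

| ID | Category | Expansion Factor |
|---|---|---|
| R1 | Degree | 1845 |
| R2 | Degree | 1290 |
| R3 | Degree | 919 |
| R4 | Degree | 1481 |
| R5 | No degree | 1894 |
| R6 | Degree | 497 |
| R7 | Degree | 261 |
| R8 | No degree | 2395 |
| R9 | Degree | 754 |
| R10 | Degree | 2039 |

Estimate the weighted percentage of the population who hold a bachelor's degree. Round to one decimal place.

Sum of weights for 'Degree' = 1845 + 1290 + 919 + 1481 + 497 + 261 + 754 + 2039 = 9086
Total weight = 1845 + 1290 + 919 + 1481 + 1894 + 497 + 261 + 2395 + 754 + 2039 = 13375
Weighted proportion = 9086 / 13375 = 0.6793271 → 67.93271%

67.9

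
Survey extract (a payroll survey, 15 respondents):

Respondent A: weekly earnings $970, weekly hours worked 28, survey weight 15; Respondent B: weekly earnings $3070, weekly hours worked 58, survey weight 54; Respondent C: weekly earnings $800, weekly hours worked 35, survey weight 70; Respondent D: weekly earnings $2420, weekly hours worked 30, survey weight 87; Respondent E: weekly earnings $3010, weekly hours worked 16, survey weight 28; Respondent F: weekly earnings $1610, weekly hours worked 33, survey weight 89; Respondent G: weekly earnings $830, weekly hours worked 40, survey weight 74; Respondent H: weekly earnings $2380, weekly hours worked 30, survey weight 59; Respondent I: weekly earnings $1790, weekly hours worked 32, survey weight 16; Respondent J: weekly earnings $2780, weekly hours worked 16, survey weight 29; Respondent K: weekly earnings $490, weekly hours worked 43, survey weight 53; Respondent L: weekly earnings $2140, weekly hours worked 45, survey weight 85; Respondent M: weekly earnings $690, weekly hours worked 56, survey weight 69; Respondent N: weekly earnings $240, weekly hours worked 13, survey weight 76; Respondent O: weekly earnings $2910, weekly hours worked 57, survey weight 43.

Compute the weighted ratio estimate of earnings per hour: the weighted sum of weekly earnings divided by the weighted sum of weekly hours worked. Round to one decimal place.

Σ wᵢ·y = 1384390
Σ wᵢ·x = 31110
Ratio = 1384390 / 31110 = 44.499839

44.5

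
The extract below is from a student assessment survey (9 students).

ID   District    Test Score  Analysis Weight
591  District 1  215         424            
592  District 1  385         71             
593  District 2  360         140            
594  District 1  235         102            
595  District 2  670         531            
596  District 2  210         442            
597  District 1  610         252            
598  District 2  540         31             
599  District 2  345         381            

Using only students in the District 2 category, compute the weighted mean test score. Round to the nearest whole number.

424

District 2 rows: 593, 595, 596, 598, 599
Weighted sum = 360×140 + 670×531 + 210×442 + 540×31 + 345×381
  = 50400 + 355770 + 92820 + 16740 + 131445 = 647175
Sum of weights = 140 + 531 + 442 + 31 + 381 = 1525
Weighted mean = 647175 / 1525 = 424.37705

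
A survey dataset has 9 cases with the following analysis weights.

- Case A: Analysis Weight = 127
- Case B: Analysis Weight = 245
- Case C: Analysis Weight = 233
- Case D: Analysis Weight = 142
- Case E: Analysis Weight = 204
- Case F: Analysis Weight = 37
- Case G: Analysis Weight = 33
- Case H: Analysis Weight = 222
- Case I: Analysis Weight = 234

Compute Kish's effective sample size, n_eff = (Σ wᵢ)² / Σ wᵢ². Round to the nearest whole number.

Σ wᵢ = 127 + 245 + 233 + 142 + 204 + 37 + 33 + 222 + 234 = 1477
Σ wᵢ² = 16129 + 60025 + 54289 + 20164 + 41616 + 1369 + 1089 + 49284 + 54756 = 298721
n_eff = 1477² / 298721 = 2181529 / 298721 = 7.302898

7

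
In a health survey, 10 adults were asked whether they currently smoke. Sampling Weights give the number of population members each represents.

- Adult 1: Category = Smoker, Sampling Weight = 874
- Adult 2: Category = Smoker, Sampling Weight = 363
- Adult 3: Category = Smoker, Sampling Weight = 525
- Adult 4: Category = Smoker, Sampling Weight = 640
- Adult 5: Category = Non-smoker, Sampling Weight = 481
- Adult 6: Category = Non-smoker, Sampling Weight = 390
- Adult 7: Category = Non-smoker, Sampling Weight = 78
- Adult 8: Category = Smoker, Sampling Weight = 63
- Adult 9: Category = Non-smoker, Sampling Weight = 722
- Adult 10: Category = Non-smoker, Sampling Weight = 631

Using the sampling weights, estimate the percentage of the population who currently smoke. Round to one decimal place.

Sum of weights for 'Smoker' = 874 + 363 + 525 + 640 + 63 = 2465
Total weight = 874 + 363 + 525 + 640 + 481 + 390 + 78 + 63 + 722 + 631 = 4767
Weighted proportion = 2465 / 4767 = 0.51709671 → 51.709671%

51.7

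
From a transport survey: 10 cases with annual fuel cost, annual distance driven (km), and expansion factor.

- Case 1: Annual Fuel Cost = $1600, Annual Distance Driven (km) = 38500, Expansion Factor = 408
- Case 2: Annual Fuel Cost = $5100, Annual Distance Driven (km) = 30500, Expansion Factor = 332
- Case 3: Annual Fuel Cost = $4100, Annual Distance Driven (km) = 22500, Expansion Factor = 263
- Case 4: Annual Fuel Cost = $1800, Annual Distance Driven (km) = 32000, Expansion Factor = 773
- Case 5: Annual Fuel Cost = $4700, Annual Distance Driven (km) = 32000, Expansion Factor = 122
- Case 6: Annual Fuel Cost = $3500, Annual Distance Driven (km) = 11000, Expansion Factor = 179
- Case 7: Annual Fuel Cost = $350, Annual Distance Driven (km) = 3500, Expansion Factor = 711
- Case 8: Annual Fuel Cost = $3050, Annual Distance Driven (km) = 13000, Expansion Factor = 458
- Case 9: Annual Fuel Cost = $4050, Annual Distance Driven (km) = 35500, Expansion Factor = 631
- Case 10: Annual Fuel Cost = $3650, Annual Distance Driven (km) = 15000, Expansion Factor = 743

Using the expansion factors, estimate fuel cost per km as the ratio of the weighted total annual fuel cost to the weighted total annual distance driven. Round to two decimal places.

Σ wᵢ·y = 1600×408 + 5100×332 + 4100×263 + 1800×773 + 4700×122 + 3500×179 + 350×711 + 3050×458 + 4050×631 + 3650×743
  = 652800 + 1693200 + 1078300 + 1391400 + 573400 + 626500 + 248850 + 1396900 + 2555550 + 2711950 = 12928850
Σ wᵢ·x = 38500×408 + 30500×332 + 22500×263 + 32000×773 + 32000×122 + 11000×179 + 3500×711 + 13000×458 + 35500×631 + 15000×743
  = 104348500
Ratio = 12928850 / 104348500 = 0.12390068

0.12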